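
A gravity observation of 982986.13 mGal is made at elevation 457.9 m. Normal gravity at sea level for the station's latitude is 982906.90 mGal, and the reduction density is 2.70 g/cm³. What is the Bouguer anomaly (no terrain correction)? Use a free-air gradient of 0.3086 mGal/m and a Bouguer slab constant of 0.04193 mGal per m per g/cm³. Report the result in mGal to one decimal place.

Free-air correction = 0.3086 × 457.9 = 141.31 mGal
Free-air anomaly = 982986.13 − 982906.90 + (141.31) = 220.54 mGal
Bouguer slab correction = 0.04193 × 2.70 × 457.9 = 51.84 mGal
Simple Bouguer anomaly = 220.54 − (51.84) = 168.70 mGal

168.7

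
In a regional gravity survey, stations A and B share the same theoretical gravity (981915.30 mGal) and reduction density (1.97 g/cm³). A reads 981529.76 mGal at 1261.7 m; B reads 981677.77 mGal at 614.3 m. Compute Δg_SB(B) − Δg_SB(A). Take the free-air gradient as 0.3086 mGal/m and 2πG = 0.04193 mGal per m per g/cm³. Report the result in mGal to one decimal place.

Δg_SB(A) = 981529.76 − 981915.30 + 0.3086×1261.7 − 0.04193×1.97×1261.7 = -100.40 mGal
Δg_SB(B) = 981677.77 − 981915.30 + 0.3086×614.3 − 0.04193×1.97×614.3 = -98.70 mGal
Difference = -98.70 − (-100.40) = 1.70 mGal

1.7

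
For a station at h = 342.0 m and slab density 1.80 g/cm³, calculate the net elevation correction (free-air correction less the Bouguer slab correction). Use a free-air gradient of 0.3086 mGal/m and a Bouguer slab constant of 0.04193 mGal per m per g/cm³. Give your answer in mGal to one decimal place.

79.7

Combined gradient = 0.3086 − 0.04193 × 1.80 = 0.2331260 mGal/m
Combined elevation correction = 0.2331260 × 342.0 = 79.7 mGal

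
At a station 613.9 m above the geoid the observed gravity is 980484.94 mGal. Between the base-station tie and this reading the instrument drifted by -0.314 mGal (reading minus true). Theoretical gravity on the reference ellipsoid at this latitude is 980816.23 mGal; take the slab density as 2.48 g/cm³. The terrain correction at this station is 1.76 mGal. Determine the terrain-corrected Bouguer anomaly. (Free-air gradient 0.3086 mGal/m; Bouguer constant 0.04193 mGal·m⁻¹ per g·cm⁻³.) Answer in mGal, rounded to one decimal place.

Drift-corrected reading = 980484.94 − (-0.314) = 980485.254 mGal
Free-air correction = 0.3086 × 613.9 = 189.45 mGal
Free-air anomaly = 980485.254 − 980816.23 + (189.45) = -141.526 mGal
Bouguer slab correction = 0.04193 × 2.48 × 613.9 = 63.84 mGal
Simple Bouguer anomaly = -141.526 − (63.84) = -205.366 mGal
Complete Bouguer anomaly = -205.366 + 1.76 = -203.606 mGal

-203.6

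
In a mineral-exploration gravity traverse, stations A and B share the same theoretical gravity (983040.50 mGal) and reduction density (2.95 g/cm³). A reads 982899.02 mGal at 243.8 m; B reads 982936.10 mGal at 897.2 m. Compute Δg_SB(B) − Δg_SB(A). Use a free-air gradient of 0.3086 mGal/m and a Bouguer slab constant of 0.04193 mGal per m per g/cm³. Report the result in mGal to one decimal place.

157.9

Δg_SB(A) = 982899.02 − 983040.50 + 0.3086×243.8 − 0.04193×2.95×243.8 = -96.40 mGal
Δg_SB(B) = 982936.10 − 983040.50 + 0.3086×897.2 − 0.04193×2.95×897.2 = 61.50 mGal
Difference = 61.50 − (-96.40) = 157.90 mGal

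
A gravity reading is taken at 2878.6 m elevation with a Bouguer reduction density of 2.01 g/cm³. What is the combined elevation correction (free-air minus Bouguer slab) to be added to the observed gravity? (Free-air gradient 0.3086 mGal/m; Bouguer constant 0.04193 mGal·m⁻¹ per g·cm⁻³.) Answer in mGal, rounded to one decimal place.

645.7

Combined gradient = 0.3086 − 0.04193 × 2.01 = 0.2243207 mGal/m
Combined elevation correction = 0.2243207 × 2878.6 = 645.7 mGal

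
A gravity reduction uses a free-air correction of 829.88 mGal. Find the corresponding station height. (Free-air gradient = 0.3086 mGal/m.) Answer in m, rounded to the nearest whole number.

2689

h = 829.88 / 0.3086 = 2689.18 m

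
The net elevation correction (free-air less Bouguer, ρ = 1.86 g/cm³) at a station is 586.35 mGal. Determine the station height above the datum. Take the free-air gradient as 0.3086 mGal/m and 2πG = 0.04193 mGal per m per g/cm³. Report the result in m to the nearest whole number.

Combined gradient = 0.3086 − 0.04193 × 1.86 = 0.2306102 mGal/m
h = 586.35 / 0.2306102 = 2542.60 m

2543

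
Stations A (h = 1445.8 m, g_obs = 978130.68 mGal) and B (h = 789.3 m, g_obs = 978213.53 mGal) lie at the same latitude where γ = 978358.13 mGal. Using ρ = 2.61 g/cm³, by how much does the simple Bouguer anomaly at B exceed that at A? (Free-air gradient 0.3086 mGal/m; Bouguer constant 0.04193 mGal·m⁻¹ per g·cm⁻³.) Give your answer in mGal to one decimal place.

Δg_SB(A) = 978130.68 − 978358.13 + 0.3086×1445.8 − 0.04193×2.61×1445.8 = 60.50 mGal
Δg_SB(B) = 978213.53 − 978358.13 + 0.3086×789.3 − 0.04193×2.61×789.3 = 12.60 mGal
Difference = 12.60 − (60.50) = -47.90 mGal

-47.9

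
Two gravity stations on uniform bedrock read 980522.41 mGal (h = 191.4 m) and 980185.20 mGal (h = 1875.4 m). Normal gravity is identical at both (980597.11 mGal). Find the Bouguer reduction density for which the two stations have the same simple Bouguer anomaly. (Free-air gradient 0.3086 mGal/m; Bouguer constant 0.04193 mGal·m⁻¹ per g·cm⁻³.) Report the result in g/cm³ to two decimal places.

2.58

Δg_obs = 980185.20 − 980522.41 = -337.21 mGal over Δh = 1875.4 − 191.4 = 1684.0 m
Equal Bouguer anomalies ⇒ Δg_obs + (0.3086 − 0.04193ρ)·Δh = 0
0.3086 − 0.04193ρ = −Δg_obs/Δh = 0.20024
ρ = (0.3086 − 0.20024) / 0.04193 = 2.58 g/cm³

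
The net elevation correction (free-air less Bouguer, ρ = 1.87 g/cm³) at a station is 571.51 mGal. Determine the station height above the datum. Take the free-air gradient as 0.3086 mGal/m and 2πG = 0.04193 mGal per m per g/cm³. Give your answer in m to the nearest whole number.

2483

Combined gradient = 0.3086 − 0.04193 × 1.87 = 0.2301909 mGal/m
h = 571.51 / 0.2301909 = 2482.77 m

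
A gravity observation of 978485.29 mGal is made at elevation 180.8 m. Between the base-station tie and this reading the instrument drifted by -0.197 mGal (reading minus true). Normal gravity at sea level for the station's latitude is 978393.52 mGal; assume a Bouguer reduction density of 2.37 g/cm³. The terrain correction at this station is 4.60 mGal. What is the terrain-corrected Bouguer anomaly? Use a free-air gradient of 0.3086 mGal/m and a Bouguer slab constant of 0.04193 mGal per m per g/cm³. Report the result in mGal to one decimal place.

Drift-corrected reading = 978485.29 − (-0.197) = 978485.487 mGal
Free-air correction = 0.3086 × 180.8 = 55.79 mGal
Free-air anomaly = 978485.487 − 978393.52 + (55.79) = 147.757 mGal
Bouguer slab correction = 0.04193 × 2.37 × 180.8 = 17.97 mGal
Simple Bouguer anomaly = 147.757 − (17.97) = 129.787 mGal
Complete Bouguer anomaly = 129.787 + 4.60 = 134.387 mGal

134.4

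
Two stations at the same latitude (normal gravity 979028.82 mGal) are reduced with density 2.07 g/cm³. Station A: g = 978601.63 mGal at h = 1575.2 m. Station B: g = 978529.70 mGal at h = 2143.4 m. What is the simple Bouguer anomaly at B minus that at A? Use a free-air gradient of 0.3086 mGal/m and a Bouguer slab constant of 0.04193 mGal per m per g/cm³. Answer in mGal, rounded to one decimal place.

54.1

Δg_SB(A) = 978601.63 − 979028.82 + 0.3086×1575.2 − 0.04193×2.07×1575.2 = -77.80 mGal
Δg_SB(B) = 978529.70 − 979028.82 + 0.3086×2143.4 − 0.04193×2.07×2143.4 = -23.70 mGal
Difference = -23.70 − (-77.80) = 54.10 mGal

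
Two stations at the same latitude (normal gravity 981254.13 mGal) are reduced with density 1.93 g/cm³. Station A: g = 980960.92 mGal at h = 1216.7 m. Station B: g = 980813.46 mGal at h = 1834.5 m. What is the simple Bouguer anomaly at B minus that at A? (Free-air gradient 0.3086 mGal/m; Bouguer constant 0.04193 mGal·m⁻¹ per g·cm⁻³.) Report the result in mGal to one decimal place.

-6.8

Δg_SB(A) = 980960.92 − 981254.13 + 0.3086×1216.7 − 0.04193×1.93×1216.7 = -16.20 mGal
Δg_SB(B) = 980813.46 − 981254.13 + 0.3086×1834.5 − 0.04193×1.93×1834.5 = -23.00 mGal
Difference = -23.00 − (-16.20) = -6.80 mGal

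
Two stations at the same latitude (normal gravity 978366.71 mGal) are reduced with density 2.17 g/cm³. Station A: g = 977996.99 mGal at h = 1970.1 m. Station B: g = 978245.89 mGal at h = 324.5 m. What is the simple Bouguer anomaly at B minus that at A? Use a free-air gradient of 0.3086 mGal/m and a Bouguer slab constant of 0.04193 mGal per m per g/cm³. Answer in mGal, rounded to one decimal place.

-109.2

Δg_SB(A) = 977996.99 − 978366.71 + 0.3086×1970.1 − 0.04193×2.17×1970.1 = 59.00 mGal
Δg_SB(B) = 978245.89 − 978366.71 + 0.3086×324.5 − 0.04193×2.17×324.5 = -50.20 mGal
Difference = -50.20 − (59.00) = -109.20 mGal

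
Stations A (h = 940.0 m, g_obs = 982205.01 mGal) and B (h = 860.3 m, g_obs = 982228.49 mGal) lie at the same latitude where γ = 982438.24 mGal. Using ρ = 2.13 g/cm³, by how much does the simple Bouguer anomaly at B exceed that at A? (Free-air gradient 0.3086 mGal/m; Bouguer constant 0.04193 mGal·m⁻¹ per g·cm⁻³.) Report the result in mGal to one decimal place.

Δg_SB(A) = 982205.01 − 982438.24 + 0.3086×940.0 − 0.04193×2.13×940.0 = -27.10 mGal
Δg_SB(B) = 982228.49 − 982438.24 + 0.3086×860.3 − 0.04193×2.13×860.3 = -21.10 mGal
Difference = -21.10 − (-27.10) = 6.00 mGal

6.0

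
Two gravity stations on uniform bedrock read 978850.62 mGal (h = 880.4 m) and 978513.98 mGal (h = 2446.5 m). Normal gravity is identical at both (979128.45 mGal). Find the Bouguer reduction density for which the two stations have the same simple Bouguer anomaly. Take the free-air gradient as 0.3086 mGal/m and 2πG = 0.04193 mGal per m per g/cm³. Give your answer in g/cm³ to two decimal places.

Δg_obs = 978513.98 − 978850.62 = -336.64 mGal over Δh = 2446.5 − 880.4 = 1566.1 m
Equal Bouguer anomalies ⇒ Δg_obs + (0.3086 − 0.04193ρ)·Δh = 0
0.3086 − 0.04193ρ = −Δg_obs/Δh = 0.21495
ρ = (0.3086 − 0.21495) / 0.04193 = 2.23 g/cm³

2.23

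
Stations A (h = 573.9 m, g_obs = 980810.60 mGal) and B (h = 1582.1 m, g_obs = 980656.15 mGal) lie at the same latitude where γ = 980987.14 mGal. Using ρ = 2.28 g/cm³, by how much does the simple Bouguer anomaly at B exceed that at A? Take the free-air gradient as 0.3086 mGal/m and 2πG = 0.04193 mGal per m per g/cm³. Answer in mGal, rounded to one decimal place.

60.3

Δg_SB(A) = 980810.60 − 980987.14 + 0.3086×573.9 − 0.04193×2.28×573.9 = -54.30 mGal
Δg_SB(B) = 980656.15 − 980987.14 + 0.3086×1582.1 − 0.04193×2.28×1582.1 = 6.00 mGal
Difference = 6.00 − (-54.30) = 60.30 mGal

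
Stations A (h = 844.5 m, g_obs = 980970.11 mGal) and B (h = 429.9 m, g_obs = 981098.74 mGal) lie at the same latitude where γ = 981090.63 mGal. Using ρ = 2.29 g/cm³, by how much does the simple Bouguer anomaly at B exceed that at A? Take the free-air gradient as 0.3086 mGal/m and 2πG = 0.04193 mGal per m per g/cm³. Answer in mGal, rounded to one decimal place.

Δg_SB(A) = 980970.11 − 981090.63 + 0.3086×844.5 − 0.04193×2.29×844.5 = 59.00 mGal
Δg_SB(B) = 981098.74 − 981090.63 + 0.3086×429.9 − 0.04193×2.29×429.9 = 99.50 mGal
Difference = 99.50 − (59.00) = 40.50 mGal

40.5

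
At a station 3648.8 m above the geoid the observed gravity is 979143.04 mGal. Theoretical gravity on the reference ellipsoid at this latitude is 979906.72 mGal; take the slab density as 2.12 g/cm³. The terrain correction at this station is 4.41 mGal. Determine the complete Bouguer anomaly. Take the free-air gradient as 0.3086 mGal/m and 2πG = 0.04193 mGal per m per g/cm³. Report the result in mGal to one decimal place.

42.4

Free-air correction = 0.3086 × 3648.8 = 1126.02 mGal
Free-air anomaly = 979143.04 − 979906.72 + (1126.02) = 362.34 mGal
Bouguer slab correction = 0.04193 × 2.12 × 3648.8 = 324.35 mGal
Simple Bouguer anomaly = 362.34 − (324.35) = 37.99 mGal
Complete Bouguer anomaly = 37.99 + 4.41 = 42.40 mGal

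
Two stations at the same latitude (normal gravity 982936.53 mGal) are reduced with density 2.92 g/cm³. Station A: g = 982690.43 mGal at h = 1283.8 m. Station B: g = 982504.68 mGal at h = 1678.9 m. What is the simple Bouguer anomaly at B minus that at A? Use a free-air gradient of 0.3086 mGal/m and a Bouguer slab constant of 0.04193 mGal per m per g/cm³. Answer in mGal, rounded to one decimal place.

Δg_SB(A) = 982690.43 − 982936.53 + 0.3086×1283.8 − 0.04193×2.92×1283.8 = -7.10 mGal
Δg_SB(B) = 982504.68 − 982936.53 + 0.3086×1678.9 − 0.04193×2.92×1678.9 = -119.30 mGal
Difference = -119.30 − (-7.10) = -112.20 mGal

-112.2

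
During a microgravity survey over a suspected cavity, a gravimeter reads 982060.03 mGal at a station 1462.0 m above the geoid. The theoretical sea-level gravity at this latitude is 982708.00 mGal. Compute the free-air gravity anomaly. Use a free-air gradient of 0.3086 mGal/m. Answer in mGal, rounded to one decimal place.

Free-air correction = 0.3086 × 1462.0 = 451.17 mGal
Free-air anomaly = 982060.03 − 982708.00 + (451.17) = -196.80 mGal

-196.8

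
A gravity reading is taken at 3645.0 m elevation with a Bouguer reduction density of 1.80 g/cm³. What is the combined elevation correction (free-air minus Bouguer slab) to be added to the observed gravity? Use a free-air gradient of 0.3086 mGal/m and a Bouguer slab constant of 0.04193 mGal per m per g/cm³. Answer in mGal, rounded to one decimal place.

849.7

Combined gradient = 0.3086 − 0.04193 × 1.80 = 0.2331260 mGal/m
Combined elevation correction = 0.2331260 × 3645.0 = 849.7 mGal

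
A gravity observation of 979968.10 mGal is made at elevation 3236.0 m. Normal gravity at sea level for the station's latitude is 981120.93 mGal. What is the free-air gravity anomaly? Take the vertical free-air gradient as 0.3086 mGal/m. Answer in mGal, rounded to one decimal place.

Free-air correction = 0.3086 × 3236.0 = 998.63 mGal
Free-air anomaly = 979968.10 − 981120.93 + (998.63) = -154.20 mGal

-154.2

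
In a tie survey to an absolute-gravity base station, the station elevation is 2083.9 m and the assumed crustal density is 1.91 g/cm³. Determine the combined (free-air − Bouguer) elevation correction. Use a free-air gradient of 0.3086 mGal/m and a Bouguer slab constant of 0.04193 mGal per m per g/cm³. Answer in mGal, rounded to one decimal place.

Combined gradient = 0.3086 − 0.04193 × 1.91 = 0.2285137 mGal/m
Combined elevation correction = 0.2285137 × 2083.9 = 476.2 mGal

476.2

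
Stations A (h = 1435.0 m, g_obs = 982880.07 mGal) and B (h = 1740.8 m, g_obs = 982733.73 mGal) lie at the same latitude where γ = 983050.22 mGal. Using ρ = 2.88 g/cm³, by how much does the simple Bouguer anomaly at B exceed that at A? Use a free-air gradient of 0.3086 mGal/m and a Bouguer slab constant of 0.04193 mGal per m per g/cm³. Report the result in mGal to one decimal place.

-88.9

Δg_SB(A) = 982880.07 − 983050.22 + 0.3086×1435.0 − 0.04193×2.88×1435.0 = 99.40 mGal
Δg_SB(B) = 982733.73 − 983050.22 + 0.3086×1740.8 − 0.04193×2.88×1740.8 = 10.50 mGal
Difference = 10.50 − (99.40) = -88.90 mGal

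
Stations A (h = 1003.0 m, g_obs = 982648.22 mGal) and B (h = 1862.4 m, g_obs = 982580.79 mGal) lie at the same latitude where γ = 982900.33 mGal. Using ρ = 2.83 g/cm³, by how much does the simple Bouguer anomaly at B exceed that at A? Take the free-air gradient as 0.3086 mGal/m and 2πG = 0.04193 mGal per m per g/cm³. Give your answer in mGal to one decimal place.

95.8

Δg_SB(A) = 982648.22 − 982900.33 + 0.3086×1003.0 − 0.04193×2.83×1003.0 = -61.60 mGal
Δg_SB(B) = 982580.79 − 982900.33 + 0.3086×1862.4 − 0.04193×2.83×1862.4 = 34.20 mGal
Difference = 34.20 − (-61.60) = 95.80 mGal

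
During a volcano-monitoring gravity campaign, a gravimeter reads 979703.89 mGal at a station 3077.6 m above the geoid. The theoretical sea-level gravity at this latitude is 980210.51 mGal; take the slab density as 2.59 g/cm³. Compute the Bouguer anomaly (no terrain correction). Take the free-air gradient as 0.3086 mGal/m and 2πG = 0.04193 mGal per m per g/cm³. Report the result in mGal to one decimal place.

108.9

Free-air correction = 0.3086 × 3077.6 = 949.75 mGal
Free-air anomaly = 979703.89 − 980210.51 + (949.75) = 443.13 mGal
Bouguer slab correction = 0.04193 × 2.59 × 3077.6 = 334.22 mGal
Simple Bouguer anomaly = 443.13 − (334.22) = 108.91 mGal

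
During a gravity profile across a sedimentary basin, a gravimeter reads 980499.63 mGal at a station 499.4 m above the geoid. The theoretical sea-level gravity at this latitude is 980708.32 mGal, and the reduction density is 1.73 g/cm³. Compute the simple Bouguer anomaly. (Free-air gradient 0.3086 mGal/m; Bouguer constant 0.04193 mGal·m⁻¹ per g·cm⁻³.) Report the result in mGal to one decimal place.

Free-air correction = 0.3086 × 499.4 = 154.11 mGal
Free-air anomaly = 980499.63 − 980708.32 + (154.11) = -54.58 mGal
Bouguer slab correction = 0.04193 × 1.73 × 499.4 = 36.23 mGal
Simple Bouguer anomaly = -54.58 − (36.23) = -90.81 mGal

-90.8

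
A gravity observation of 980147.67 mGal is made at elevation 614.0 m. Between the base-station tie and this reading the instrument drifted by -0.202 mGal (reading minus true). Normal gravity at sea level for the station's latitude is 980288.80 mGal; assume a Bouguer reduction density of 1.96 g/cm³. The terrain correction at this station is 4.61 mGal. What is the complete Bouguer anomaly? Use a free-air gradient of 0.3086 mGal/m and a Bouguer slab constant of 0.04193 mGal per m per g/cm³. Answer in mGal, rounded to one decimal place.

2.7

Drift-corrected reading = 980147.67 − (-0.202) = 980147.872 mGal
Free-air correction = 0.3086 × 614.0 = 189.48 mGal
Free-air anomaly = 980147.872 − 980288.80 + (189.48) = 48.552 mGal
Bouguer slab correction = 0.04193 × 1.96 × 614.0 = 50.46 mGal
Simple Bouguer anomaly = 48.552 − (50.46) = -1.908 mGal
Complete Bouguer anomaly = -1.908 + 4.61 = 2.702 mGal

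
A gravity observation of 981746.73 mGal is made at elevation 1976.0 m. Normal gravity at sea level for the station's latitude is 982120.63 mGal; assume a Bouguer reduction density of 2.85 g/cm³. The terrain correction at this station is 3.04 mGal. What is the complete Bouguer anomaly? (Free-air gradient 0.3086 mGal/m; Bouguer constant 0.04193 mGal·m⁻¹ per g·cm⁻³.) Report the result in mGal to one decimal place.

2.8

Free-air correction = 0.3086 × 1976.0 = 609.79 mGal
Free-air anomaly = 981746.73 − 982120.63 + (609.79) = 235.89 mGal
Bouguer slab correction = 0.04193 × 2.85 × 1976.0 = 236.13 mGal
Simple Bouguer anomaly = 235.89 − (236.13) = -0.24 mGal
Complete Bouguer anomaly = -0.24 + 3.04 = 2.80 mGal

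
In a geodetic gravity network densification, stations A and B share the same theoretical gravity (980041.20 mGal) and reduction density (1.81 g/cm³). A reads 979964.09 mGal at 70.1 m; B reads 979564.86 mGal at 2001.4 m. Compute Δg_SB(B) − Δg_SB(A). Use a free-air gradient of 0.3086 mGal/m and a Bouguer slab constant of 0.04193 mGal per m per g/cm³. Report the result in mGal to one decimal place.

Δg_SB(A) = 979964.09 − 980041.20 + 0.3086×70.1 − 0.04193×1.81×70.1 = -60.80 mGal
Δg_SB(B) = 979564.86 − 980041.20 + 0.3086×2001.4 − 0.04193×1.81×2001.4 = -10.60 mGal
Difference = -10.60 − (-60.80) = 50.20 mGal

50.2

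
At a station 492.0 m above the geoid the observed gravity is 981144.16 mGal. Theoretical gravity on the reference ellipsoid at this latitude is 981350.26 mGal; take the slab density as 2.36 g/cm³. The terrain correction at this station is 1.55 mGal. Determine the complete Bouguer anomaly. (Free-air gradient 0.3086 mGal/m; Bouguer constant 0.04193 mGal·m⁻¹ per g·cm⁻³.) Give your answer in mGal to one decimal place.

-101.4

Free-air correction = 0.3086 × 492.0 = 151.83 mGal
Free-air anomaly = 981144.16 − 981350.26 + (151.83) = -54.27 mGal
Bouguer slab correction = 0.04193 × 2.36 × 492.0 = 48.69 mGal
Simple Bouguer anomaly = -54.27 − (48.69) = -102.96 mGal
Complete Bouguer anomaly = -102.96 + 1.55 = -101.41 mGal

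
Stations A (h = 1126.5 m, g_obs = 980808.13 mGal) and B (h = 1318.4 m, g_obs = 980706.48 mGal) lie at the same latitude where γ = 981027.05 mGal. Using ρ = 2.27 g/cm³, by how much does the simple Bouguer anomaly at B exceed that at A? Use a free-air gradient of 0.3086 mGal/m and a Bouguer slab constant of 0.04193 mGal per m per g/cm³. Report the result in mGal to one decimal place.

Δg_SB(A) = 980808.13 − 981027.05 + 0.3086×1126.5 − 0.04193×2.27×1126.5 = 21.50 mGal
Δg_SB(B) = 980706.48 − 981027.05 + 0.3086×1318.4 − 0.04193×2.27×1318.4 = -39.20 mGal
Difference = -39.20 − (21.50) = -60.70 mGal

-60.7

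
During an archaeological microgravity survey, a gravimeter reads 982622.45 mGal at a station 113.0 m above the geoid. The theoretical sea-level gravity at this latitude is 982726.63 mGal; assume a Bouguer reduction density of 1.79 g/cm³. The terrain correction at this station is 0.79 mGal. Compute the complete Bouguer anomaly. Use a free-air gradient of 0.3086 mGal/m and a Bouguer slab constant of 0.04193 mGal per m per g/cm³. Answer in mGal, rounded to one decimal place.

Free-air correction = 0.3086 × 113.0 = 34.87 mGal
Free-air anomaly = 982622.45 − 982726.63 + (34.87) = -69.31 mGal
Bouguer slab correction = 0.04193 × 1.79 × 113.0 = 8.48 mGal
Simple Bouguer anomaly = -69.31 − (8.48) = -77.79 mGal
Complete Bouguer anomaly = -77.79 + 0.79 = -77.00 mGal

-77.0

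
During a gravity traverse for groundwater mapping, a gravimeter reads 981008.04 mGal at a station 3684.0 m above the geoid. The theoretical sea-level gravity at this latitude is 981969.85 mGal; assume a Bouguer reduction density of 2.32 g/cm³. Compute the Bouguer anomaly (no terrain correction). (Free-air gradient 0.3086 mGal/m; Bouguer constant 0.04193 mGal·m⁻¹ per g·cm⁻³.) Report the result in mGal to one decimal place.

-183.3

Free-air correction = 0.3086 × 3684.0 = 1136.88 mGal
Free-air anomaly = 981008.04 − 981969.85 + (1136.88) = 175.07 mGal
Bouguer slab correction = 0.04193 × 2.32 × 3684.0 = 358.37 mGal
Simple Bouguer anomaly = 175.07 − (358.37) = -183.30 mGal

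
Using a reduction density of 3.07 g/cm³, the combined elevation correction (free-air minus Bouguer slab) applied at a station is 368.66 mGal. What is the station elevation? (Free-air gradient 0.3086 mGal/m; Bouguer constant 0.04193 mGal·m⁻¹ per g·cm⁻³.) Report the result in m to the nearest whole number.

2050

Combined gradient = 0.3086 − 0.04193 × 3.07 = 0.1798749 mGal/m
h = 368.66 / 0.1798749 = 2049.54 m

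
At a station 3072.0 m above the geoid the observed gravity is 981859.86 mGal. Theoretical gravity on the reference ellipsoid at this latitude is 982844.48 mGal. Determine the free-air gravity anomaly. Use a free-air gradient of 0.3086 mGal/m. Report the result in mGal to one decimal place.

-36.6

Free-air correction = 0.3086 × 3072.0 = 948.02 mGal
Free-air anomaly = 981859.86 − 982844.48 + (948.02) = -36.60 mGal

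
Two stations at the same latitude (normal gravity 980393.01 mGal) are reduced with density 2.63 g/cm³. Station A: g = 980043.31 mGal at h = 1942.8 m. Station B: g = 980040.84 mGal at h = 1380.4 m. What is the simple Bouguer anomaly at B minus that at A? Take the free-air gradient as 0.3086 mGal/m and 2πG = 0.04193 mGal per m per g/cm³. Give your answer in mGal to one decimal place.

Δg_SB(A) = 980043.31 − 980393.01 + 0.3086×1942.8 − 0.04193×2.63×1942.8 = 35.60 mGal
Δg_SB(B) = 980040.84 − 980393.01 + 0.3086×1380.4 − 0.04193×2.63×1380.4 = -78.40 mGal
Difference = -78.40 − (35.60) = -114.00 mGal

-114.0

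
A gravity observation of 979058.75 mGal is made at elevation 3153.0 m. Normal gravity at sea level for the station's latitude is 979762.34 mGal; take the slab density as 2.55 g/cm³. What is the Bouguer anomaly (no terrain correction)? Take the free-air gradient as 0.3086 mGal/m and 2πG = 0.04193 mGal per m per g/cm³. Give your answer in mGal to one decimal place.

-67.7

Free-air correction = 0.3086 × 3153.0 = 973.02 mGal
Free-air anomaly = 979058.75 − 979762.34 + (973.02) = 269.43 mGal
Bouguer slab correction = 0.04193 × 2.55 × 3153.0 = 337.12 mGal
Simple Bouguer anomaly = 269.43 − (337.12) = -67.69 mGal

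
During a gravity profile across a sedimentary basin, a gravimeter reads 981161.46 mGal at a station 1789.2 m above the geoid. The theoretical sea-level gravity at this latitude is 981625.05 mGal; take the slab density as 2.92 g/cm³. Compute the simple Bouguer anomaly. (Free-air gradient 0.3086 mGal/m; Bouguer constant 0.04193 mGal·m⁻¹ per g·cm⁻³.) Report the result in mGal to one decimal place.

Free-air correction = 0.3086 × 1789.2 = 552.15 mGal
Free-air anomaly = 981161.46 − 981625.05 + (552.15) = 88.56 mGal
Bouguer slab correction = 0.04193 × 2.92 × 1789.2 = 219.06 mGal
Simple Bouguer anomaly = 88.56 − (219.06) = -130.50 mGal

-130.5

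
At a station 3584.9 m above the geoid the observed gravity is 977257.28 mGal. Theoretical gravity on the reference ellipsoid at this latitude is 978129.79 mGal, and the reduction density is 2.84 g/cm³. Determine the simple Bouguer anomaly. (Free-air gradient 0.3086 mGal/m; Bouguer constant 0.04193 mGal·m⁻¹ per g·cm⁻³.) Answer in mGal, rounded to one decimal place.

Free-air correction = 0.3086 × 3584.9 = 1106.30 mGal
Free-air anomaly = 977257.28 − 978129.79 + (1106.30) = 233.79 mGal
Bouguer slab correction = 0.04193 × 2.84 × 3584.9 = 426.89 mGal
Simple Bouguer anomaly = 233.79 − (426.89) = -193.10 mGal

-193.1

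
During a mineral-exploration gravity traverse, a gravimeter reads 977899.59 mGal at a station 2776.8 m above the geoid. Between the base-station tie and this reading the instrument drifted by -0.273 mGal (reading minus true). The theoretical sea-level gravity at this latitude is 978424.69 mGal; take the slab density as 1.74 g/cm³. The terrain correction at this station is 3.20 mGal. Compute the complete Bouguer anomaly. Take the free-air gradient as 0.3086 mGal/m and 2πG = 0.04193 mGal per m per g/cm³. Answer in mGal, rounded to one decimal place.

Drift-corrected reading = 977899.59 − (-0.273) = 977899.863 mGal
Free-air correction = 0.3086 × 2776.8 = 856.92 mGal
Free-air anomaly = 977899.863 − 978424.69 + (856.92) = 332.093 mGal
Bouguer slab correction = 0.04193 × 1.74 × 2776.8 = 202.59 mGal
Simple Bouguer anomaly = 332.093 − (202.59) = 129.503 mGal
Complete Bouguer anomaly = 129.503 + 3.20 = 132.703 mGal

132.7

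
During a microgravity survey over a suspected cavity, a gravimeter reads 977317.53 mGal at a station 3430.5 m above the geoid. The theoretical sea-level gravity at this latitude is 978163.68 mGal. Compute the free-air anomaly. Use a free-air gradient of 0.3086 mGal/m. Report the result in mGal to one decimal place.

Free-air correction = 0.3086 × 3430.5 = 1058.65 mGal
Free-air anomaly = 977317.53 − 978163.68 + (1058.65) = 212.50 mGal

212.5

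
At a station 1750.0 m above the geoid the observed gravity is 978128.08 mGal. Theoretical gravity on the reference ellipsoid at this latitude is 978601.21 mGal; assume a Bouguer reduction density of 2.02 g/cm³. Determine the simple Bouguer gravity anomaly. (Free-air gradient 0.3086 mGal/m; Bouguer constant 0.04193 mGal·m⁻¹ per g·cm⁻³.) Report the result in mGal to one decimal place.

-81.3

Free-air correction = 0.3086 × 1750.0 = 540.05 mGal
Free-air anomaly = 978128.08 − 978601.21 + (540.05) = 66.92 mGal
Bouguer slab correction = 0.04193 × 2.02 × 1750.0 = 148.22 mGal
Simple Bouguer anomaly = 66.92 − (148.22) = -81.30 mGal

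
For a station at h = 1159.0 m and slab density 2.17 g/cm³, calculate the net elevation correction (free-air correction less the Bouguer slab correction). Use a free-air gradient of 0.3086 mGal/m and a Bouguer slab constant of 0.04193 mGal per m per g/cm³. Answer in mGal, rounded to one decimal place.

Combined gradient = 0.3086 − 0.04193 × 2.17 = 0.2176119 mGal/m
Combined elevation correction = 0.2176119 × 1159.0 = 252.2 mGal

252.2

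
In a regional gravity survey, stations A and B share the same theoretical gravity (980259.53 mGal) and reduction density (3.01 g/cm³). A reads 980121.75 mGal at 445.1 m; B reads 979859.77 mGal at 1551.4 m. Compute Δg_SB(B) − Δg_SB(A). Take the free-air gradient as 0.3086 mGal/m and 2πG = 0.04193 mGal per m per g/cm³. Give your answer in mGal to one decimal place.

Δg_SB(A) = 980121.75 − 980259.53 + 0.3086×445.1 − 0.04193×3.01×445.1 = -56.60 mGal
Δg_SB(B) = 979859.77 − 980259.53 + 0.3086×1551.4 − 0.04193×3.01×1551.4 = -116.80 mGal
Difference = -116.80 − (-56.60) = -60.20 mGal

-60.2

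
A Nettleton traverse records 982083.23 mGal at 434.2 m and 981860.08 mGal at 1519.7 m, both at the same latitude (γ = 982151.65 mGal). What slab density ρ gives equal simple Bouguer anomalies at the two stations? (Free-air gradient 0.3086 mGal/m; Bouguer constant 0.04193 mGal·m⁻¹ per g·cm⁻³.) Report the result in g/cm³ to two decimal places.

Δg_obs = 981860.08 − 982083.23 = -223.15 mGal over Δh = 1519.7 − 434.2 = 1085.5 m
Equal Bouguer anomalies ⇒ Δg_obs + (0.3086 − 0.04193ρ)·Δh = 0
0.3086 − 0.04193ρ = −Δg_obs/Δh = 0.20557
ρ = (0.3086 − 0.20557) / 0.04193 = 2.46 g/cm³

2.46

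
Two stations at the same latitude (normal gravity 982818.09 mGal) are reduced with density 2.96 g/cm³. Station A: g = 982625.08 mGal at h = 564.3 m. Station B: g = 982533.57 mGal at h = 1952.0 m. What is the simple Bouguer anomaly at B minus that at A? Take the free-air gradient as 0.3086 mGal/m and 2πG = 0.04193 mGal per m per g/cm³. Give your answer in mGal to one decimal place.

Δg_SB(A) = 982625.08 − 982818.09 + 0.3086×564.3 − 0.04193×2.96×564.3 = -88.90 mGal
Δg_SB(B) = 982533.57 − 982818.09 + 0.3086×1952.0 − 0.04193×2.96×1952.0 = 75.60 mGal
Difference = 75.60 − (-88.90) = 164.50 mGal

164.5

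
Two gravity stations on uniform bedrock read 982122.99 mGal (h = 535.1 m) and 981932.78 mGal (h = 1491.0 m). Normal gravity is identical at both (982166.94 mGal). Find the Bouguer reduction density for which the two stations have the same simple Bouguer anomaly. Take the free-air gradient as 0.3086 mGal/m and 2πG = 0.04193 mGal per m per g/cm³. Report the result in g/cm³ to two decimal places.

Δg_obs = 981932.78 − 982122.99 = -190.21 mGal over Δh = 1491.0 − 535.1 = 955.9 m
Equal Bouguer anomalies ⇒ Δg_obs + (0.3086 − 0.04193ρ)·Δh = 0
0.3086 − 0.04193ρ = −Δg_obs/Δh = 0.19899
ρ = (0.3086 − 0.19899) / 0.04193 = 2.61 g/cm³

2.61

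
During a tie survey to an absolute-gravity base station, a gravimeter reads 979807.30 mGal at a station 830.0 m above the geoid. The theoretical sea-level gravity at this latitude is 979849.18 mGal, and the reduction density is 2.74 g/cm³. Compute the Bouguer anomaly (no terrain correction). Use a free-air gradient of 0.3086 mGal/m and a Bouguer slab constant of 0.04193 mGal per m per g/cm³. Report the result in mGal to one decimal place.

118.9

Free-air correction = 0.3086 × 830.0 = 256.14 mGal
Free-air anomaly = 979807.30 − 979849.18 + (256.14) = 214.26 mGal
Bouguer slab correction = 0.04193 × 2.74 × 830.0 = 95.36 mGal
Simple Bouguer anomaly = 214.26 − (95.36) = 118.90 mGal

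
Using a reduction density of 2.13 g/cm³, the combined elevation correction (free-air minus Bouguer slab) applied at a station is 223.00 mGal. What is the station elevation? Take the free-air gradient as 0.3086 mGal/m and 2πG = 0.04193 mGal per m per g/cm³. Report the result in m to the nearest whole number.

Combined gradient = 0.3086 − 0.04193 × 2.13 = 0.2192891 mGal/m
h = 223.00 / 0.2192891 = 1016.92 m

1017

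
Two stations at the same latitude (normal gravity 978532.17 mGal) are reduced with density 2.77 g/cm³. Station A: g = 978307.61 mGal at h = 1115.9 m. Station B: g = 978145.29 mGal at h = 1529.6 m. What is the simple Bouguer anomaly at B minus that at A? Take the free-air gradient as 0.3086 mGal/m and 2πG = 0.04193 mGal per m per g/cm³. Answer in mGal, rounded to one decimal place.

-82.7

Δg_SB(A) = 978307.61 − 978532.17 + 0.3086×1115.9 − 0.04193×2.77×1115.9 = -9.80 mGal
Δg_SB(B) = 978145.29 − 978532.17 + 0.3086×1529.6 − 0.04193×2.77×1529.6 = -92.50 mGal
Difference = -92.50 − (-9.80) = -82.70 mGal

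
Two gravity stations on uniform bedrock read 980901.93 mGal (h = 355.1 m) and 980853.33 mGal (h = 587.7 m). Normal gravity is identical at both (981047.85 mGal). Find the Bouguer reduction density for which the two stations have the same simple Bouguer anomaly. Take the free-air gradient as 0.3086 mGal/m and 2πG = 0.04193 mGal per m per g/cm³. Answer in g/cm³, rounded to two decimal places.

Δg_obs = 980853.33 − 980901.93 = -48.60 mGal over Δh = 587.7 − 355.1 = 232.6 m
Equal Bouguer anomalies ⇒ Δg_obs + (0.3086 − 0.04193ρ)·Δh = 0
0.3086 − 0.04193ρ = −Δg_obs/Δh = 0.20894
ρ = (0.3086 − 0.20894) / 0.04193 = 2.38 g/cm³

2.38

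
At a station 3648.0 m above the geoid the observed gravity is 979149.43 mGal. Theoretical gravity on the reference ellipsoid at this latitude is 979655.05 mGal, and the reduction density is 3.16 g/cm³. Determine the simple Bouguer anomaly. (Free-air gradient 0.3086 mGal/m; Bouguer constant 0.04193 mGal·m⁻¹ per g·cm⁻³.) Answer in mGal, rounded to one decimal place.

Free-air correction = 0.3086 × 3648.0 = 1125.77 mGal
Free-air anomaly = 979149.43 − 979655.05 + (1125.77) = 620.15 mGal
Bouguer slab correction = 0.04193 × 3.16 × 3648.0 = 483.36 mGal
Simple Bouguer anomaly = 620.15 − (483.36) = 136.79 mGal

136.8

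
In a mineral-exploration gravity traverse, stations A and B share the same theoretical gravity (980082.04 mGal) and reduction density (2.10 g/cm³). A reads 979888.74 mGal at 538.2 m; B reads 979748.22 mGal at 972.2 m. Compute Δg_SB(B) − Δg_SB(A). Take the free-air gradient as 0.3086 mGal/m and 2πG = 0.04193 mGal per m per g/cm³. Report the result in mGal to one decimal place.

Δg_SB(A) = 979888.74 − 980082.04 + 0.3086×538.2 − 0.04193×2.10×538.2 = -74.60 mGal
Δg_SB(B) = 979748.22 − 980082.04 + 0.3086×972.2 − 0.04193×2.10×972.2 = -119.40 mGal
Difference = -119.40 − (-74.60) = -44.80 mGal

-44.8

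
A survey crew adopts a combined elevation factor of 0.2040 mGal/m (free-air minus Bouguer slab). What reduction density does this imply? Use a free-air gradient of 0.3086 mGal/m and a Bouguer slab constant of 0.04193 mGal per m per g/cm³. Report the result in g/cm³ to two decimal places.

2.49

0.2040 = 0.3086 − 0.04193 × ρ
ρ = (0.3086 − 0.2040) / 0.04193 = 2.49 g/cm³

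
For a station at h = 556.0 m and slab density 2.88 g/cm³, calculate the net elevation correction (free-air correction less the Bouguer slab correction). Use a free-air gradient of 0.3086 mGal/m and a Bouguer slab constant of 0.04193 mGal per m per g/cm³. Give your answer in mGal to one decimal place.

Combined gradient = 0.3086 − 0.04193 × 2.88 = 0.1878416 mGal/m
Combined elevation correction = 0.1878416 × 556.0 = 104.4 mGal

104.4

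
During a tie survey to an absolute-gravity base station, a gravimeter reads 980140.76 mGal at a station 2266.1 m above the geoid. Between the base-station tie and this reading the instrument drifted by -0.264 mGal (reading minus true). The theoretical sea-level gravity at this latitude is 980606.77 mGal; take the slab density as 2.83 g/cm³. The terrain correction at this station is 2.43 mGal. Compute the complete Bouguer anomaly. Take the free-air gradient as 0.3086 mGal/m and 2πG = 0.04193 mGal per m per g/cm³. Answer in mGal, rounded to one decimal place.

-32.9

Drift-corrected reading = 980140.76 − (-0.264) = 980141.024 mGal
Free-air correction = 0.3086 × 2266.1 = 699.32 mGal
Free-air anomaly = 980141.024 − 980606.77 + (699.32) = 233.574 mGal
Bouguer slab correction = 0.04193 × 2.83 × 2266.1 = 268.90 mGal
Simple Bouguer anomaly = 233.574 − (268.90) = -35.326 mGal
Complete Bouguer anomaly = -35.326 + 2.43 = -32.896 mGal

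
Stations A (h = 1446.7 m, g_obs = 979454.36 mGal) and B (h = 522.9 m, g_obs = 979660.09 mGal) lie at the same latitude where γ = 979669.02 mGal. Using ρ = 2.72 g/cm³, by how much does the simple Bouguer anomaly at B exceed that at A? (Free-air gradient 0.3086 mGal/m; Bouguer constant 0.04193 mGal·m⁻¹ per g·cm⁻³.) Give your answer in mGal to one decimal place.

Δg_SB(A) = 979454.36 − 979669.02 + 0.3086×1446.7 − 0.04193×2.72×1446.7 = 66.80 mGal
Δg_SB(B) = 979660.09 − 979669.02 + 0.3086×522.9 − 0.04193×2.72×522.9 = 92.80 mGal
Difference = 92.80 − (66.80) = 26.00 mGal

26.0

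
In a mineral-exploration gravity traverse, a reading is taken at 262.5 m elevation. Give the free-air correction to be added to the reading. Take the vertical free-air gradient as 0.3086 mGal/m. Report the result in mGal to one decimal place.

81.0

Free-air correction = 0.3086 × 262.5 = 81.0 mGal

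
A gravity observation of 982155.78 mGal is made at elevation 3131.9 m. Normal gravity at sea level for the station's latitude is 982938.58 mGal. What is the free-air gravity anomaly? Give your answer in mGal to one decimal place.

Free-air correction = 0.3086 × 3131.9 = 966.50 mGal
Free-air anomaly = 982155.78 − 982938.58 + (966.50) = 183.70 mGal

183.7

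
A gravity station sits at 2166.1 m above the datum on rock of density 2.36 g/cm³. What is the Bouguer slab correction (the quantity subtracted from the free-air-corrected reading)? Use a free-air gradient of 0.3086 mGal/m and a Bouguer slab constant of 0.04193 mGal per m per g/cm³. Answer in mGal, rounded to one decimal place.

Bouguer slab correction = 0.04193 × 2.36 × 2166.1 = 214.3 mGal

214.3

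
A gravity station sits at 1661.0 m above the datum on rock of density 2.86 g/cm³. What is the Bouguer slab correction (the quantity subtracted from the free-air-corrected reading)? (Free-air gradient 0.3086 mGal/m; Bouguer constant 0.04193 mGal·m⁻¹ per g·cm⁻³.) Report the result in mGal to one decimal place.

Bouguer slab correction = 0.04193 × 2.86 × 1661.0 = 199.2 mGal

199.2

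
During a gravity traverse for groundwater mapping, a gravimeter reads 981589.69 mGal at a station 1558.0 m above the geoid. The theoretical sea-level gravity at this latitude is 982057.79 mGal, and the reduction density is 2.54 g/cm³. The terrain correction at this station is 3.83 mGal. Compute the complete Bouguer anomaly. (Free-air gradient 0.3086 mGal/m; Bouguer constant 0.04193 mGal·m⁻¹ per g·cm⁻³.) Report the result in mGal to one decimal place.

Free-air correction = 0.3086 × 1558.0 = 480.80 mGal
Free-air anomaly = 981589.69 − 982057.79 + (480.80) = 12.70 mGal
Bouguer slab correction = 0.04193 × 2.54 × 1558.0 = 165.93 mGal
Simple Bouguer anomaly = 12.70 − (165.93) = -153.23 mGal
Complete Bouguer anomaly = -153.23 + 3.83 = -149.40 mGal

-149.4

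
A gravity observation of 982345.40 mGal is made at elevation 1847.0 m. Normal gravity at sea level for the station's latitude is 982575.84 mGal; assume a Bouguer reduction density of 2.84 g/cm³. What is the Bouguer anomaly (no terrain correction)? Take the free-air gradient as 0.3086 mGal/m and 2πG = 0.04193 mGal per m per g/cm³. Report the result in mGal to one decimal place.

119.6

Free-air correction = 0.3086 × 1847.0 = 569.98 mGal
Free-air anomaly = 982345.40 − 982575.84 + (569.98) = 339.54 mGal
Bouguer slab correction = 0.04193 × 2.84 × 1847.0 = 219.94 mGal
Simple Bouguer anomaly = 339.54 − (219.94) = 119.60 mGal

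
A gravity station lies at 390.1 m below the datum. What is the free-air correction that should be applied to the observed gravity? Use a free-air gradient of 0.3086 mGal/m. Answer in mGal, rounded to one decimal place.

Free-air correction = 0.3086 × -390.1 = -120.4 mGal

-120.4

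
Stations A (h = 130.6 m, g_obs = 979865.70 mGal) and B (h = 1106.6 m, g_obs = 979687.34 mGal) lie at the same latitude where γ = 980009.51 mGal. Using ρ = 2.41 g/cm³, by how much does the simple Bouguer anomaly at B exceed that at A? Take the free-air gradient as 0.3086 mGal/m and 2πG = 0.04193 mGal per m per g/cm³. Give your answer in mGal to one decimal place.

Δg_SB(A) = 979865.70 − 980009.51 + 0.3086×130.6 − 0.04193×2.41×130.6 = -116.70 mGal
Δg_SB(B) = 979687.34 − 980009.51 + 0.3086×1106.6 − 0.04193×2.41×1106.6 = -92.50 mGal
Difference = -92.50 − (-116.70) = 24.20 mGal

24.2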